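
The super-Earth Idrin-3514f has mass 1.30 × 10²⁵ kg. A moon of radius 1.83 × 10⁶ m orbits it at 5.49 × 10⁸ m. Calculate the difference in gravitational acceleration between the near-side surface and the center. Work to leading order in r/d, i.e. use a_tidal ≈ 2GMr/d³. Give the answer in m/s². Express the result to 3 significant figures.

Δa = 2GMr/d³
   = 2 × (6.674 × 10⁻¹¹) × (1.30 × 10²⁵) × (1.83 × 10⁶) / (5.49 × 10⁸)³
   = 1.92 × 10⁻⁵ m/s²

1.92 × 10⁻⁵ m/s²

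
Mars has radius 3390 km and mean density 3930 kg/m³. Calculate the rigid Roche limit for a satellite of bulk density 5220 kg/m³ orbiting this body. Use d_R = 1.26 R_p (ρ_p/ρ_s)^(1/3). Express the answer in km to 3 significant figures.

3890 km

d_R = 1.26 × 3390 km × (3930/5220)^(1/3)
    = 3890 km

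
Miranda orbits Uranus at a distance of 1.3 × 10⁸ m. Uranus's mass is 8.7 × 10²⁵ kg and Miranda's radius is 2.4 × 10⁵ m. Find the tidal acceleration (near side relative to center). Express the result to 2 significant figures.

The tidal stretch is the gradient of GM/d² times the body's extent r, hence the 1/d³ dependence.
Δa = 2GMr/d³
   = 2 × (6.674 × 10⁻¹¹) × (8.7 × 10²⁵) × (2.4 × 10⁵) / (1.3 × 10⁸)³
   = 1.3 × 10⁻³ m/s²

1.3 × 10⁻³ m/s²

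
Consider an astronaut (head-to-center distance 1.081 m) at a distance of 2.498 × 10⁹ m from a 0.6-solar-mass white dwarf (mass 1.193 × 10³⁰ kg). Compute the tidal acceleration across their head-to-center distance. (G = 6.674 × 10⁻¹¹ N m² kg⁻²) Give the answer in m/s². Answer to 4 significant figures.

Differencing GM/(d−r)² and GM/d² to first order in r/d gives 2GMr/d³.
a_tidal = 2GMr/d³
        = 2 × (6.674 × 10⁻¹¹) × (1.193 × 10³⁰) × (1.081) / (2.498 × 10⁹)³
        = 1.104 × 10⁻⁸ m/s²

1.104 × 10⁻⁸ m/s²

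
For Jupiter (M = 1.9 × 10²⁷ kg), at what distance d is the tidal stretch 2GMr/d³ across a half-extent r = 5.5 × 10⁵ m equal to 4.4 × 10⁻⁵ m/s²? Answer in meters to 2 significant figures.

1.5 × 10⁹ m

2GMr/d³ = a_tidal  ⇒  d = (2GMr / a_tidal)^(1/3)
d = (2 × 6.674×10⁻¹¹ × (1.9 × 10²⁷) × (5.5 × 10⁵) / (4.4 × 10⁻⁵))^(1/3)
  = 1.5 × 10⁹ m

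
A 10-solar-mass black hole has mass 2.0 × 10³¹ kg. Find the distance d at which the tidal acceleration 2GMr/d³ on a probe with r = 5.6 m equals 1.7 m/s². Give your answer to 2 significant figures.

2.1 × 10⁷ m

2GMr/d³ = a_tidal  ⇒  d = (2GMr / a_tidal)^(1/3)
d = (2 × 6.674×10⁻¹¹ × (2.0 × 10³¹) × (5.6) / (1.7))^(1/3)
  = 2.1 × 10⁷ m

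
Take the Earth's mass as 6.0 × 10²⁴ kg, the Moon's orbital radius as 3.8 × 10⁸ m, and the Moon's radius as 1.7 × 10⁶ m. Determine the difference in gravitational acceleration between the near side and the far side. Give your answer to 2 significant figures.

5.0 × 10⁻⁵ m/s²

Δa = 4GMr/d³
   = 4 × (6.674 × 10⁻¹¹) × (6.0 × 10²⁴) × (1.7 × 10⁶) / (3.8 × 10⁸)³
   = 5.0 × 10⁻⁵ m/s²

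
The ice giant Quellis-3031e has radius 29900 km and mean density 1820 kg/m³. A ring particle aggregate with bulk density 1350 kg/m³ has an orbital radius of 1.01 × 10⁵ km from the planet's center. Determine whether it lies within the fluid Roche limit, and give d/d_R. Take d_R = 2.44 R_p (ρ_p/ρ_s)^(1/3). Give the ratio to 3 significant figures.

d_R = 2.44 × (29900 km) × (1820/1350)^(1/3) = 80590 km
d/d_R = (1.01 × 10⁵) / (80590) = 1.25
Since d/d_R > 1, the body is outside the Roche limit.

outside; d/d_R ≈ 1.25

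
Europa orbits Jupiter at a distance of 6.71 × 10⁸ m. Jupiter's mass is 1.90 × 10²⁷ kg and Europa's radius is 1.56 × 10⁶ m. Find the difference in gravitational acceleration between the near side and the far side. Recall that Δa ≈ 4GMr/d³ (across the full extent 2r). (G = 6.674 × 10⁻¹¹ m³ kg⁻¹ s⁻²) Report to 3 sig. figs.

Δg = 4GMr/d³
   = 4 × (6.674 × 10⁻¹¹) × (1.90 × 10²⁷) × (1.56 × 10⁶) / (6.71 × 10⁸)³
   = 2.62 × 10⁻³ m/s²

2.62 × 10⁻³ m/s²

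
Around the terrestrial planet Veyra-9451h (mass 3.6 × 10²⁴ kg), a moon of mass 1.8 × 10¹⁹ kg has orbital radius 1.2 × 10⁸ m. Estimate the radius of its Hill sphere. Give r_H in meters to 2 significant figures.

1.4 × 10⁶ m

r_H ≈ a (m/3M)^(1/3)
    = (1.2 × 10⁸) × (1.8 × 10¹⁹ / (3 × 3.6 × 10²⁴))^(1/3)
    = 1.4 × 10⁶ m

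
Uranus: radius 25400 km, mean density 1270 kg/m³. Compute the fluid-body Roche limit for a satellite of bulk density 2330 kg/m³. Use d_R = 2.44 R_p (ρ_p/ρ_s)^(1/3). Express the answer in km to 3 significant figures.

d_R = 2.44 × 25400 km × (1270/2330)^(1/3)
    = 50600 km

50600 km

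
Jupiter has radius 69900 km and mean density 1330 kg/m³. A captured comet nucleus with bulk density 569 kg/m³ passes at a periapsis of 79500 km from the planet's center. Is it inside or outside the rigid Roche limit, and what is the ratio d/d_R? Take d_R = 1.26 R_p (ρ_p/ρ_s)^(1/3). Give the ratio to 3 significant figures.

d_R = 1.26 × (69900 km) × (1330/569)^(1/3) = 1.169 × 10⁵ km
d/d_R = (79500) / (1.169 × 10⁵) = 0.680
Since d/d_R < 1, the body is inside the Roche limit.

inside; d/d_R ≈ 0.680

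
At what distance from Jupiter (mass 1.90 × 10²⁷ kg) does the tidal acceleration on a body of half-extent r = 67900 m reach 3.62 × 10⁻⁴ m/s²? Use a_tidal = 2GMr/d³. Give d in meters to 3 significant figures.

2GMr/d³ = a_tidal  ⇒  d = (2GMr / a_tidal)^(1/3)
d = (2 × 6.674×10⁻¹¹ × (1.90 × 10²⁷) × (67900) / (3.62 × 10⁻⁴))^(1/3)
  = 3.62 × 10⁸ m

3.62 × 10⁸ m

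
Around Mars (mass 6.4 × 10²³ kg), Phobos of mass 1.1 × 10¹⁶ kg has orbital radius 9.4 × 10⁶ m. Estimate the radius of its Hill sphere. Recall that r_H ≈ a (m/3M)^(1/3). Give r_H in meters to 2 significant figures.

1.7 × 10⁴ m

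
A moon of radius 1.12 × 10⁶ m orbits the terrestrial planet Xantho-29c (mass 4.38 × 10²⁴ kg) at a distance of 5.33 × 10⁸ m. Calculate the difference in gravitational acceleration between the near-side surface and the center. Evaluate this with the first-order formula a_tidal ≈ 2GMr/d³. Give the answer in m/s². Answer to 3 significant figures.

4.32 × 10⁻⁶ m/s²

a_tidal = 2GMr/d³
        = 2 × (6.674 × 10⁻¹¹) × (4.38 × 10²⁴) × (1.12 × 10⁶) / (5.33 × 10⁸)³
        = 4.32 × 10⁻⁶ m/s²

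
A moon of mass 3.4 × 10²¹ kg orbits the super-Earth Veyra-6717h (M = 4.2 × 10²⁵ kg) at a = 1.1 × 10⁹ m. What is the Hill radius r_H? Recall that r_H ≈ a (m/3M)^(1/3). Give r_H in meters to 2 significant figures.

3.3 × 10⁷ m

r_H ≈ a (m/3M)^(1/3)
    = (1.1 × 10⁹) × (3.4 × 10²¹ / (3 × 4.2 × 10²⁵))^(1/3)
    = 3.3 × 10⁷ m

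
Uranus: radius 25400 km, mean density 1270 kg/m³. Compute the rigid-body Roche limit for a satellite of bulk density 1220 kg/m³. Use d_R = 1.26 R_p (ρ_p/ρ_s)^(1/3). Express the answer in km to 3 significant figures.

32400 km

d_R = 1.26 × 25400 km × (1270/1220)^(1/3)
    = 32400 km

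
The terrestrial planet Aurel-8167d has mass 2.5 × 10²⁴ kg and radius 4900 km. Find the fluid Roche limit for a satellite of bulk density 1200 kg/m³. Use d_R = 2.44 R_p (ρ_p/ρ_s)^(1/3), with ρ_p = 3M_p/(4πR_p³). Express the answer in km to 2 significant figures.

19000 km

ρ_p = 3M_p/(4πR_p³) = 3 × (2.5 × 10²⁴) / (4π × (4.9 × 10⁶ m)³) = 5100 kg/m³
d_R = 2.44 × 4900 km × (5100/1200)^(1/3)
    = 19000 km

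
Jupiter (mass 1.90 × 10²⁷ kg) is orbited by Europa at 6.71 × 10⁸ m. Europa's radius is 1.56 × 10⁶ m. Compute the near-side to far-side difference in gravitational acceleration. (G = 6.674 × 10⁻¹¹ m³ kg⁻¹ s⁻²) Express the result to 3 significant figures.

Near-to-far spans 2r, so the tidal difference is twice the near-to-center value: 4GMr/d³.
Δa = 4GMr/d³
   = 4 × (6.674 × 10⁻¹¹) × (1.90 × 10²⁷) × (1.56 × 10⁶) / (6.71 × 10⁸)³
   = 2.62 × 10⁻³ m/s²

2.62 × 10⁻³ m/s²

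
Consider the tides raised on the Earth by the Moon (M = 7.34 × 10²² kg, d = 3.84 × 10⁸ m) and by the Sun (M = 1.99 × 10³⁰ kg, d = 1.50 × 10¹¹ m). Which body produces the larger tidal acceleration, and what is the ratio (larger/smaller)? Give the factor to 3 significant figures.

Tidal stretch scales as M/d³; compute that for each body.
The Moon: (7.34 × 10²²) / (3.84 × 10⁸)³ = 1.296 × 10⁻³
The Sun: (1.99 × 10³⁰) / (1.50 × 10¹¹)³ = 5.896 × 10⁻⁴
Ratio (larger/smaller) = 2.20

The Moon, by a factor of ≈ 2.20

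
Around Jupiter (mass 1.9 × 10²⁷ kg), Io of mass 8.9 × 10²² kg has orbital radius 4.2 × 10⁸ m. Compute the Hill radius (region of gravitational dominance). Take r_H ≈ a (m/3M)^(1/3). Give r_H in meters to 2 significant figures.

1.0 × 10⁷ m

r_H ≈ a (m/3M)^(1/3)
    = (4.2 × 10⁸) × (8.9 × 10²² / (3 × 1.9 × 10²⁷))^(1/3)
    = 1.0 × 10⁷ m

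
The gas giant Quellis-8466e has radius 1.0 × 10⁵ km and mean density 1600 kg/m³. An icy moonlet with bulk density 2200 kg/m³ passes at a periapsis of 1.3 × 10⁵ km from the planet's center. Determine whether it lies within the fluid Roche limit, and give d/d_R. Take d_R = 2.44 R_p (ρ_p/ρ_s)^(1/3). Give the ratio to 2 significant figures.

d_R = 2.44 × (1.0 × 10⁵ km) × (1600/2200)^(1/3) = 2.194 × 10⁵ km
d/d_R = (1.3 × 10⁵) / (2.194 × 10⁵) = 0.59
Since d/d_R < 1, the body is inside the Roche limit.

inside; d/d_R ≈ 0.59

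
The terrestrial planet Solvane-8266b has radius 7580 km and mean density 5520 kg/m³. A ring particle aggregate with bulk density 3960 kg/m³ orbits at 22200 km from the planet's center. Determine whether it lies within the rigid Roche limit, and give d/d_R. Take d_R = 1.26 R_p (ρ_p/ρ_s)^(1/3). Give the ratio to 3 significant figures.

d_R = 1.26 × (7580 km) × (5520/3960)^(1/3) = 10670 km
d/d_R = (22200) / (10670) = 2.08
Since d/d_R > 1, the body is outside the Roche limit.

outside; d/d_R ≈ 2.08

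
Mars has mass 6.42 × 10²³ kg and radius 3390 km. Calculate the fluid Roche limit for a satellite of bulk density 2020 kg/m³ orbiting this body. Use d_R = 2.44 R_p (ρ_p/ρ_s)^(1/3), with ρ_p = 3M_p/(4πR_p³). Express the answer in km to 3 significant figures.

ρ_p = 3M_p/(4πR_p³) = 3 × (6.42 × 10²³) / (4π × (3.39 × 10⁶ m)³) = 3930 kg/m³
d_R = 2.44 × 3390 km × (3930/2020)^(1/3)
    = 10300 km

10300 km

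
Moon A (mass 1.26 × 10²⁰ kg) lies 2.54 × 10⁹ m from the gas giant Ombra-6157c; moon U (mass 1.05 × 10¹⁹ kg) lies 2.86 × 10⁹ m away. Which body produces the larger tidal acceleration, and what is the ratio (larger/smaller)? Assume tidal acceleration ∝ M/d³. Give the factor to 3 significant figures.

Moon A, by a factor of ≈ 17.1

Tidal acceleration ∝ M/d³, so compare M/d³ for each.
Moon A: (1.26 × 10²⁰) / (2.54 × 10⁹)³ = 7.689 × 10⁻⁹
Moon U: (1.05 × 10¹⁹) / (2.86 × 10⁹)³ = 4.488 × 10⁻¹⁰
Ratio (larger/smaller) = 17.1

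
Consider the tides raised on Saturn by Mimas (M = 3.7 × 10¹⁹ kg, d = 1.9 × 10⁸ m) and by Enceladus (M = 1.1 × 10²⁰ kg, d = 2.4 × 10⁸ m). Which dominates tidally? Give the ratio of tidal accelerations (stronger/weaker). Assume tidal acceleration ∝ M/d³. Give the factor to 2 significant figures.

Compare M/d³ for the two perturbers:
Mimas: (3.7 × 10¹⁹) / (1.9 × 10⁸)³ = 5.394 × 10⁻⁶
Enceladus: (1.1 × 10²⁰) / (2.4 × 10⁸)³ = 7.957 × 10⁻⁶
Ratio (larger/smaller) = 1.5

Enceladus, by a factor of ≈ 1.5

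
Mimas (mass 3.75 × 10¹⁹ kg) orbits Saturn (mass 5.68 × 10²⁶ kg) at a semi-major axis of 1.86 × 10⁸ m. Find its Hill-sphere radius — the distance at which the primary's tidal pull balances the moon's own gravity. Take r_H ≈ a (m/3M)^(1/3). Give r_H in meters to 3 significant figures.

5.21 × 10⁵ m

r_H ≈ a (m/3M)^(1/3)
    = (1.86 × 10⁸) × (3.75 × 10¹⁹ / (3 × 5.68 × 10²⁶))^(1/3)
    = 5.21 × 10⁵ m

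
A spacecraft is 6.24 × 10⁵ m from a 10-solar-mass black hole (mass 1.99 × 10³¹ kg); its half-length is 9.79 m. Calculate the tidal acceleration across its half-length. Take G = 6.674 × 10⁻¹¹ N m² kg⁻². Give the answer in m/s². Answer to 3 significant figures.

1.07 × 10⁵ m/s²

Δg = 2GMr/d³
   = 2 × (6.674 × 10⁻¹¹) × (1.99 × 10³¹) × (9.79) / (6.24 × 10⁵)³
   = 1.07 × 10⁵ m/s²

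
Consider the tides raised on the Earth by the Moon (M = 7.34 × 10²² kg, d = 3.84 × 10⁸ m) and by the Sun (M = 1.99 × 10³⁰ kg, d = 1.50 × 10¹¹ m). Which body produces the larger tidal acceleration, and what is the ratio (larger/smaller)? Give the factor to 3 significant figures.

The Moon, by a factor of ≈ 2.20

Tidal stretch scales as M/d³; compute that for each body.
The Moon: (7.34 × 10²²) / (3.84 × 10⁸)³ = 1.296 × 10⁻³
The Sun: (1.99 × 10³⁰) / (1.50 × 10¹¹)³ = 5.896 × 10⁻⁴
Ratio (larger/smaller) = 2.20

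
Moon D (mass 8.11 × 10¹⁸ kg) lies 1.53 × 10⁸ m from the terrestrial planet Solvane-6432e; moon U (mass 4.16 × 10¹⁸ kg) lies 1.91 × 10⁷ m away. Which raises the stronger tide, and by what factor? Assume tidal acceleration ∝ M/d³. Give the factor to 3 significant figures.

Tidal stretch scales as M/d³; compute that for each body.
Moon D: (8.11 × 10¹⁸) / (1.53 × 10⁸)³ = 2.264 × 10⁻⁶
Moon U: (4.16 × 10¹⁸) / (1.91 × 10⁷)³ = 5.970 × 10⁻⁴
Ratio (larger/smaller) = 264

Moon U, by a factor of ≈ 264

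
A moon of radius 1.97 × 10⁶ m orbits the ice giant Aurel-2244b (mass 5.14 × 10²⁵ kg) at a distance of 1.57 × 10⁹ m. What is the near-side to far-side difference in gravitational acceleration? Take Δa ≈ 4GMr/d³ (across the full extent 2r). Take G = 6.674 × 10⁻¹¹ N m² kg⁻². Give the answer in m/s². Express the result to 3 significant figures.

6.99 × 10⁻⁶ m/s²

a_tidal = 4GMr/d³
        = 4 × (6.674 × 10⁻¹¹) × (5.14 × 10²⁵) × (1.97 × 10⁶) / (1.57 × 10⁹)³
        = 6.99 × 10⁻⁶ m/s²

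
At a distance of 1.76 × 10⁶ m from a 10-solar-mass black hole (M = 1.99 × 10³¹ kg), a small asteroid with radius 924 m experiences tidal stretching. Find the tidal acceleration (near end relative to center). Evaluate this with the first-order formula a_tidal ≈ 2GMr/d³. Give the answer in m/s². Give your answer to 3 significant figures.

4.50 × 10⁵ m/s²

Since r ≪ d, expand the inverse-square field across one radius to get the leading 2GMr/d³ term.
a_tidal = 2GMr/d³
        = 2 × (6.674 × 10⁻¹¹) × (1.99 × 10³¹) × (924) / (1.76 × 10⁶)³
        = 4.50 × 10⁵ m/s²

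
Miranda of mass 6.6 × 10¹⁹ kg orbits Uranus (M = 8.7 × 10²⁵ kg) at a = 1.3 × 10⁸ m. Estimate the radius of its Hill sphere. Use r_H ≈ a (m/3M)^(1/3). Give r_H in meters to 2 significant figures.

8.2 × 10⁵ m

r_H ≈ a (m/3M)^(1/3)
    = (1.3 × 10⁸) × (6.6 × 10¹⁹ / (3 × 8.7 × 10²⁵))^(1/3)
    = 8.2 × 10⁵ m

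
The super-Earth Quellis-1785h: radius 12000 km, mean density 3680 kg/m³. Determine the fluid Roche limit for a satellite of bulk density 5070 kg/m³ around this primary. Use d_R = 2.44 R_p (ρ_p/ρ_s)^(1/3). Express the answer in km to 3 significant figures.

26300 km

d_R = 2.44 × 12000 km × (3680/5070)^(1/3)
    = 26300 km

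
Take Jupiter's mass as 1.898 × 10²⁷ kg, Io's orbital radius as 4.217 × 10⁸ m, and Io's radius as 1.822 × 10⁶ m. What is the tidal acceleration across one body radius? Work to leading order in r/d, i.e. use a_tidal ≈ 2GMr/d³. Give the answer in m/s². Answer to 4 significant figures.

Differencing GM/(d−r)² and GM/d² to first order in r/d gives 2GMr/d³.
a_tidal = 2GMr/d³
        = 2 × (6.674 × 10⁻¹¹) × (1.898 × 10²⁷) × (1.822 × 10⁶) / (4.217 × 10⁸)³
        = 6.155 × 10⁻³ m/s²

6.155 × 10⁻³ m/s²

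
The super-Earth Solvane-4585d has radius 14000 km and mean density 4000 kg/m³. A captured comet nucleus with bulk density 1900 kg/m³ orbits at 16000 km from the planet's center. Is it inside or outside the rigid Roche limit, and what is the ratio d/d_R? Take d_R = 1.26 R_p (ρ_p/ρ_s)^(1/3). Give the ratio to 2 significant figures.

inside; d/d_R ≈ 0.71

d_R = 1.26 × (14000 km) × (4000/1900)^(1/3) = 22610 km
d/d_R = (16000) / (22610) = 0.71
Since d/d_R < 1, the body is inside the Roche limit.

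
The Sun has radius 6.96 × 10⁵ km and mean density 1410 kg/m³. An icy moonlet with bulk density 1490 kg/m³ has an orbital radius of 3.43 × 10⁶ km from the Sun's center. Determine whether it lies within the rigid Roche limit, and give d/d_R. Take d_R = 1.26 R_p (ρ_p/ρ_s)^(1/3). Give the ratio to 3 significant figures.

d_R = 1.26 × (6.96 × 10⁵ km) × (1410/1490)^(1/3) = 8.610 × 10⁵ km
d/d_R = (3.43 × 10⁶) / (8.610 × 10⁵) = 3.98
Since d/d_R > 1, the body is outside the Roche limit.

outside; d/d_R ≈ 3.98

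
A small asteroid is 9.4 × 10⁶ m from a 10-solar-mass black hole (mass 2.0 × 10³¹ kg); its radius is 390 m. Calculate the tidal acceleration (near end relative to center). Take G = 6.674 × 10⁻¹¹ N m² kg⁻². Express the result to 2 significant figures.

1.3 × 10³ m/s²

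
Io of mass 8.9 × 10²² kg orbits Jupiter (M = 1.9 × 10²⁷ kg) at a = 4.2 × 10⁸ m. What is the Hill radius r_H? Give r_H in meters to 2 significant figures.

1.0 × 10⁷ m

r_H ≈ a (m/3M)^(1/3)
    = (4.2 × 10⁸) × (8.9 × 10²² / (3 × 1.9 × 10²⁷))^(1/3)
    = 1.0 × 10⁷ m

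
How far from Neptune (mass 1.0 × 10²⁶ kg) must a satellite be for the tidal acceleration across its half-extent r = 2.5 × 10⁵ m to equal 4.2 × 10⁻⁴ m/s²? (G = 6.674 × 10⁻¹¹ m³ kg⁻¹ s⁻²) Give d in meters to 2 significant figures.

2GMr/d³ = a_tidal  ⇒  d = (2GMr / a_tidal)^(1/3)
d = (2 × 6.674×10⁻¹¹ × (1.0 × 10²⁶) × (2.5 × 10⁵) / (4.2 × 10⁻⁴))^(1/3)
  = 2.0 × 10⁸ m

2.0 × 10⁸ m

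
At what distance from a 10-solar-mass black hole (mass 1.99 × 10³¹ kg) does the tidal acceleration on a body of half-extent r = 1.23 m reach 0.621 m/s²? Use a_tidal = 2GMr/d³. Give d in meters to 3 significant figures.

1.74 × 10⁷ m

2GMr/d³ = a_tidal  ⇒  d = (2GMr / a_tidal)^(1/3)
d = (2 × 6.674×10⁻¹¹ × (1.99 × 10³¹) × (1.23) / (0.621))^(1/3)
  = 1.74 × 10⁷ m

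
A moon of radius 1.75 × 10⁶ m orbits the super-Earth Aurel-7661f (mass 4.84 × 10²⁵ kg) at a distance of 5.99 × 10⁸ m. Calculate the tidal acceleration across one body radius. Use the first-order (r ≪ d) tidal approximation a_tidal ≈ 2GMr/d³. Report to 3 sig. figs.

5.26 × 10⁻⁵ m/s²

Differencing GM/(d−r)² and GM/d² to first order in r/d gives 2GMr/d³.
Δa = 2GMr/d³
   = 2 × (6.674 × 10⁻¹¹) × (4.84 × 10²⁵) × (1.75 × 10⁶) / (5.99 × 10⁸)³
   = 5.26 × 10⁻⁵ m/s²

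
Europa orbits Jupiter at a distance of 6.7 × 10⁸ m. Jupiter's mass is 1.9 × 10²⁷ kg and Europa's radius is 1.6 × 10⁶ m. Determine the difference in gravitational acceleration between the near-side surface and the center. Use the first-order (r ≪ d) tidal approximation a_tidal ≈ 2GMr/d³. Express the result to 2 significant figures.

1.3 × 10⁻³ m/s²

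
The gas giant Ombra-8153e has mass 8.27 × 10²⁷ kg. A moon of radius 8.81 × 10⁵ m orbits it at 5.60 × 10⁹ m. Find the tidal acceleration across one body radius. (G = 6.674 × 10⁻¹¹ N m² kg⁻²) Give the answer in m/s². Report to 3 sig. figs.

5.54 × 10⁻⁶ m/s²

Δg = 2GMr/d³
   = 2 × (6.674 × 10⁻¹¹) × (8.27 × 10²⁷) × (8.81 × 10⁵) / (5.60 × 10⁹)³
   = 5.54 × 10⁻⁶ m/s²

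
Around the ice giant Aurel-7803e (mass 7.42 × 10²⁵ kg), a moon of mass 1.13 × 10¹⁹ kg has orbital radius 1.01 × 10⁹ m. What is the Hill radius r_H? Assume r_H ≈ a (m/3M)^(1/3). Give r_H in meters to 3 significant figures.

r_H ≈ a (m/3M)^(1/3)
    = (1.01 × 10⁹) × (1.13 × 10¹⁹ / (3 × 7.42 × 10²⁵))^(1/3)
    = 3.74 × 10⁶ m

3.74 × 10⁶ m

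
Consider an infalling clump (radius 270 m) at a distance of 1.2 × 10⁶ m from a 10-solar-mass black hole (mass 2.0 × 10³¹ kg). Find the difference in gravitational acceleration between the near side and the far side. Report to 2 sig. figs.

8.3 × 10⁵ m/s²

Near-to-far spans 2r, so the tidal difference is twice the near-to-center value: 4GMr/d³.
Δg = 4GMr/d³
   = 4 × (6.674 × 10⁻¹¹) × (2.0 × 10³¹) × (270) / (1.2 × 10⁶)³
   = 8.3 × 10⁵ m/s²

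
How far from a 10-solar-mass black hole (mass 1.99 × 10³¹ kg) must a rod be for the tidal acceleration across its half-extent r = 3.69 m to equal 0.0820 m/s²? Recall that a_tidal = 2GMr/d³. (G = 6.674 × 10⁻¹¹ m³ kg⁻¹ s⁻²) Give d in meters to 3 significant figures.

2GMr/d³ = a_tidal  ⇒  d = (2GMr / a_tidal)^(1/3)
d = (2 × 6.674×10⁻¹¹ × (1.99 × 10³¹) × (3.69) / (0.0820))^(1/3)
  = 4.93 × 10⁷ m

4.93 × 10⁷ m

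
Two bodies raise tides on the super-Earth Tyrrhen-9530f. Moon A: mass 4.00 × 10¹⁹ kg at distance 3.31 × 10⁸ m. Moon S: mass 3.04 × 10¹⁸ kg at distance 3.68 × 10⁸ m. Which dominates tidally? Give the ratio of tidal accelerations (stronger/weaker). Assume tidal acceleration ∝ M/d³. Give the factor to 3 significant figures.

Moon A, by a factor of ≈ 18.1

Compare M/d³ for the two perturbers:
Moon A: (4.00 × 10¹⁹) / (3.31 × 10⁸)³ = 1.103 × 10⁻⁶
Moon S: (3.04 × 10¹⁸) / (3.68 × 10⁸)³ = 6.100 × 10⁻⁸
Ratio (larger/smaller) = 18.1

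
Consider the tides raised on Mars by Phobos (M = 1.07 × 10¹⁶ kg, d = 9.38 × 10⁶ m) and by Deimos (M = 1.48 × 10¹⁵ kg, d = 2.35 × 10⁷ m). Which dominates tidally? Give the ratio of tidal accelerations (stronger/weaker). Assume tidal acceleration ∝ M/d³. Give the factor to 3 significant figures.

Compare M/d³ for the two perturbers:
Phobos: (1.07 × 10¹⁶) / (9.38 × 10⁶)³ = 1.297 × 10⁻⁵
Deimos: (1.48 × 10¹⁵) / (2.35 × 10⁷)³ = 1.140 × 10⁻⁷
Ratio (larger/smaller) = 114

Phobos, by a factor of ≈ 114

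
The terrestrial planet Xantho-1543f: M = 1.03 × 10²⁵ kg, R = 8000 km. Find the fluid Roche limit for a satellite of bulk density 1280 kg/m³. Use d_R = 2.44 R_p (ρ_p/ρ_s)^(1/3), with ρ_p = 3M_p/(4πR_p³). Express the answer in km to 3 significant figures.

ρ_p = 3M_p/(4πR_p³) = 3 × (1.03 × 10²⁵) / (4π × (8.00 × 10⁶ m)³) = 4800 kg/m³
d_R = 2.44 × 8000 km × (4800/1280)^(1/3)
    = 30300 km

30300 km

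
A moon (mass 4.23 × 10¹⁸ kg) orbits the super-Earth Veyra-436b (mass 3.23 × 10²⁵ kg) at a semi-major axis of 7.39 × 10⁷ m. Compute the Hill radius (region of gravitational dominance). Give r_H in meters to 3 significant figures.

2.60 × 10⁵ m

r_H ≈ a (m/3M)^(1/3)
    = (7.39 × 10⁷) × (4.23 × 10¹⁸ / (3 × 3.23 × 10²⁵))^(1/3)
    = 2.60 × 10⁵ m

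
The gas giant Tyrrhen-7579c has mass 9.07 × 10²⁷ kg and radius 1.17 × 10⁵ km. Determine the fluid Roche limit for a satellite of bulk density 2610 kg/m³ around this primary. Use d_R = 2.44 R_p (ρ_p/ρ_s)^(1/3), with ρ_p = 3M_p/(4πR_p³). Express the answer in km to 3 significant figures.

2.29 × 10⁵ km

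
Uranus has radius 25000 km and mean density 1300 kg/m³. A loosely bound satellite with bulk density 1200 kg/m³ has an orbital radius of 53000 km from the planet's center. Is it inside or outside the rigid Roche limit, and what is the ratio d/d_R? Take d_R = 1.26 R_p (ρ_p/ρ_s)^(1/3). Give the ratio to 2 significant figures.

d_R = 1.26 × (25000 km) × (1300/1200)^(1/3) = 32350 km
d/d_R = (53000) / (32350) = 1.6
Since d/d_R > 1, the body is outside the Roche limit.

outside; d/d_R ≈ 1.6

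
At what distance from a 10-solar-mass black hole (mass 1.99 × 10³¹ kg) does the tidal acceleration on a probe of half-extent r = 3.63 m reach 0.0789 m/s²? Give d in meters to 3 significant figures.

4.96 × 10⁷ m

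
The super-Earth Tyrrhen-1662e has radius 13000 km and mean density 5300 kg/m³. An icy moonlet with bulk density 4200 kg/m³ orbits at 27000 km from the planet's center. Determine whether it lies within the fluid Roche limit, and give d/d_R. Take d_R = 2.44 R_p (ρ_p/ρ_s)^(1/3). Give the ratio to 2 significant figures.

inside; d/d_R ≈ 0.79

d_R = 2.44 × (13000 km) × (5300/4200)^(1/3) = 34280 km
d/d_R = (27000) / (34280) = 0.79
Since d/d_R < 1, the body is inside the Roche limit.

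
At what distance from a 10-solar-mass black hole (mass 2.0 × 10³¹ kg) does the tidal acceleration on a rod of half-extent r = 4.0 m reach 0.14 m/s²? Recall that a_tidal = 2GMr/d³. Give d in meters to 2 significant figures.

2GMr/d³ = a_tidal  ⇒  d = (2GMr / a_tidal)^(1/3)
d = (2 × 6.674×10⁻¹¹ × (2.0 × 10³¹) × (4.0) / (0.14))^(1/3)
  = 4.2 × 10⁷ m

4.2 × 10⁷ m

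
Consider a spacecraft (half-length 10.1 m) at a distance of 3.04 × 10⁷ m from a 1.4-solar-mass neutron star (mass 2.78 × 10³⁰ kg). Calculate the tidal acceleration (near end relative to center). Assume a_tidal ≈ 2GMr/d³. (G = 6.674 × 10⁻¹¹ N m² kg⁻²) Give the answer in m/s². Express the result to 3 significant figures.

1.33 × 10⁻¹ m/s²

a_tidal = 2GMr/d³
        = 2 × (6.674 × 10⁻¹¹) × (2.78 × 10³⁰) × (10.1) / (3.04 × 10⁷)³
        = 1.33 × 10⁻¹ m/s²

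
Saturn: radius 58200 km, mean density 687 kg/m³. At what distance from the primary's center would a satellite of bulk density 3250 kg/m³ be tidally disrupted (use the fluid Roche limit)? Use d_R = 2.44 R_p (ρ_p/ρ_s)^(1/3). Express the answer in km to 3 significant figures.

84600 km

d_R = 2.44 × 58200 km × (687/3250)^(1/3)
    = 84600 km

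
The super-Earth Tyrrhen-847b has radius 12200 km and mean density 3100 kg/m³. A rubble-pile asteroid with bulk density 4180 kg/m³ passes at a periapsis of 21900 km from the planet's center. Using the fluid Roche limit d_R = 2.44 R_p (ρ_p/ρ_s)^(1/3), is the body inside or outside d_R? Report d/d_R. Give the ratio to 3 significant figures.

inside; d/d_R ≈ 0.813

d_R = 2.44 × (12200 km) × (3100/4180)^(1/3) = 26940 km
d/d_R = (21900) / (26940) = 0.813
Since d/d_R < 1, the body is inside the Roche limit.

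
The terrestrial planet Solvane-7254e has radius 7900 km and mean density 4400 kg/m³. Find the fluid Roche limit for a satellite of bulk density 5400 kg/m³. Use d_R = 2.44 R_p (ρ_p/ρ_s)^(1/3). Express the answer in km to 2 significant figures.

18000 km

d_R = 2.44 × 7900 km × (4400/5400)^(1/3)
    = 18000 km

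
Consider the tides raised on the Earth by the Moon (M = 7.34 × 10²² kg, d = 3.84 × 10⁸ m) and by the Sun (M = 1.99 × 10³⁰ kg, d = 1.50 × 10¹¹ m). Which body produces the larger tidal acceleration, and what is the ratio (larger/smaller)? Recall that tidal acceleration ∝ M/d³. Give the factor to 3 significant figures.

The tide-raising term goes as M/d³ (the gradient of a 1/d² field).
The Moon: (7.34 × 10²²) / (3.84 × 10⁸)³ = 1.296 × 10⁻³
The Sun: (1.99 × 10³⁰) / (1.50 × 10¹¹)³ = 5.896 × 10⁻⁴
Ratio (larger/smaller) = 2.20

The Moon, by a factor of ≈ 2.20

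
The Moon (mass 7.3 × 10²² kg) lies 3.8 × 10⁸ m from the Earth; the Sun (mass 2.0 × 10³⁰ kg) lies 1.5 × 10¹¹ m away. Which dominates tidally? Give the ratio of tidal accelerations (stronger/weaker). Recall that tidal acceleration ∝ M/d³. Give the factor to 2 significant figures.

Compare M/d³ for the two perturbers:
The Moon: (7.3 × 10²²) / (3.8 × 10⁸)³ = 1.330 × 10⁻³
The Sun: (2.0 × 10³⁰) / (1.5 × 10¹¹)³ = 5.926 × 10⁻⁴
Ratio (larger/smaller) = 2.2

The Moon, by a factor of ≈ 2.2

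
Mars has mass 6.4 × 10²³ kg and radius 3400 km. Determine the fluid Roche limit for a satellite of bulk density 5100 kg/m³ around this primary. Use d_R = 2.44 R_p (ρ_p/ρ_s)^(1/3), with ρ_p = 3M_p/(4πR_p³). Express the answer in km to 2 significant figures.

7600 km

ρ_p = 3M_p/(4πR_p³) = 3 × (6.4 × 10²³) / (4π × (3.4 × 10⁶ m)³) = 3900 kg/m³
d_R = 2.44 × 3400 km × (3900/5100)^(1/3)
    = 7600 km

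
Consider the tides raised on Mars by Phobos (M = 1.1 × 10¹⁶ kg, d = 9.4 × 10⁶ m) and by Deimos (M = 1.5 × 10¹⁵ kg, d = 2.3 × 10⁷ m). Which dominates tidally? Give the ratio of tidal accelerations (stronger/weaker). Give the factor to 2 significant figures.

Phobos, by a factor of ≈ 110

Tidal acceleration ∝ M/d³, so compare M/d³ for each.
Phobos: (1.1 × 10¹⁶) / (9.4 × 10⁶)³ = 1.324 × 10⁻⁵
Deimos: (1.5 × 10¹⁵) / (2.3 × 10⁷)³ = 1.233 × 10⁻⁷
Ratio (larger/smaller) = 110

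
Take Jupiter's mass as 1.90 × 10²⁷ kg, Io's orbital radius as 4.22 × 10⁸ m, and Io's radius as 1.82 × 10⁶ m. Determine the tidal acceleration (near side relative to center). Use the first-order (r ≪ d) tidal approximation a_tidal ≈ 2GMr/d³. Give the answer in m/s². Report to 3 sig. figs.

Δg = 2GMr/d³
   = 2 × (6.674 × 10⁻¹¹) × (1.90 × 10²⁷) × (1.82 × 10⁶) / (4.22 × 10⁸)³
   = 6.14 × 10⁻³ m/s²

6.14 × 10⁻³ m/s²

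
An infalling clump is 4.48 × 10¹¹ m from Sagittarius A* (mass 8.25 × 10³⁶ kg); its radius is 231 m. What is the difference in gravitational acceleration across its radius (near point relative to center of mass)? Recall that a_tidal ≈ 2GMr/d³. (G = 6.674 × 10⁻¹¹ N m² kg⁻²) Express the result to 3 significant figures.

2.83 × 10⁻⁶ m/s²

Δa = 2GMr/d³
   = 2 × (6.674 × 10⁻¹¹) × (8.25 × 10³⁶) × (231) / (4.48 × 10¹¹)³
   = 2.83 × 10⁻⁶ m/s²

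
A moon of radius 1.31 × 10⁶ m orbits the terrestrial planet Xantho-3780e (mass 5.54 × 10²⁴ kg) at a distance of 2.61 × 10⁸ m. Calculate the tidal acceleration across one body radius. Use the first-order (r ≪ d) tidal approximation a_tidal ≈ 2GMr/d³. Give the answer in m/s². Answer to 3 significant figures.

5.45 × 10⁻⁵ m/s²

a_tidal = 2GMr/d³
        = 2 × (6.674 × 10⁻¹¹) × (5.54 × 10²⁴) × (1.31 × 10⁶) / (2.61 × 10⁸)³
        = 5.45 × 10⁻⁵ m/s²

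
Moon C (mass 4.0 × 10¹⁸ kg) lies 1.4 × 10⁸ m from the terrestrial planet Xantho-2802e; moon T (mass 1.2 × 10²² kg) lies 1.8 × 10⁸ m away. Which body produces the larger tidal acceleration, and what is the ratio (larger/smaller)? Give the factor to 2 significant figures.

Compare M/d³ for the two perturbers:
Moon C: (4.0 × 10¹⁸) / (1.4 × 10⁸)³ = 1.458 × 10⁻⁶
Moon T: (1.2 × 10²²) / (1.8 × 10⁸)³ = 2.058 × 10⁻³
Ratio (larger/smaller) = 1400

Moon T, by a factor of ≈ 1400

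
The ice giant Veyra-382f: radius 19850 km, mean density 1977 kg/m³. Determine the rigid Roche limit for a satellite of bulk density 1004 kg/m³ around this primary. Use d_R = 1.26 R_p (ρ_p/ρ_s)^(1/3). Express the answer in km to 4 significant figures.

d_R = 1.26 × 19850 km × (1977/1004)^(1/3)
    = 31350 km

31350 km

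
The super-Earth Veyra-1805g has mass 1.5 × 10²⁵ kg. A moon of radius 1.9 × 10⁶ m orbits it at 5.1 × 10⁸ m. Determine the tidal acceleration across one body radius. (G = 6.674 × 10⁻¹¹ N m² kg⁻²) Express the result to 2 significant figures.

Δa = 2GMr/d³
   = 2 × (6.674 × 10⁻¹¹) × (1.5 × 10²⁵) × (1.9 × 10⁶) / (5.1 × 10⁸)³
   = 2.9 × 10⁻⁵ m/s²

2.9 × 10⁻⁵ m/s²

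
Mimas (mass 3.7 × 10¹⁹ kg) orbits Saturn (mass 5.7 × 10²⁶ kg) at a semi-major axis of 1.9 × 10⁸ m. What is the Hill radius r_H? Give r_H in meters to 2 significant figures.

5.3 × 10⁵ m

r_H ≈ a (m/3M)^(1/3)
    = (1.9 × 10⁸) × (3.7 × 10¹⁹ / (3 × 5.7 × 10²⁶))^(1/3)
    = 5.3 × 10⁵ m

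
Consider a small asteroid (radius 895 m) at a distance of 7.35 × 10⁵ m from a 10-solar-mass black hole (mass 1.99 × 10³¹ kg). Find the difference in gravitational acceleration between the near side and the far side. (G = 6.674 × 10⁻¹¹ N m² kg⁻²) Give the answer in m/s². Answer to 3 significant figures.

The field gradient is 2GM/d³; across the full diameter 2r the difference is 4GMr/d³.
Δg = 4GMr/d³
   = 4 × (6.674 × 10⁻¹¹) × (1.99 × 10³¹) × (895) / (7.35 × 10⁵)³
   = 1.20 × 10⁷ m/s²

1.20 × 10⁷ m/s²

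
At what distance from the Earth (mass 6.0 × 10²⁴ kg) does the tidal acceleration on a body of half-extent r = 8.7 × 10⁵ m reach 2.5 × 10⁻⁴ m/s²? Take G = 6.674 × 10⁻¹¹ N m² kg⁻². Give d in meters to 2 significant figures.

1.4 × 10⁸ m

2GMr/d³ = a_tidal  ⇒  d = (2GMr / a_tidal)^(1/3)
d = (2 × 6.674×10⁻¹¹ × (6.0 × 10²⁴) × (8.7 × 10⁵) / (2.5 × 10⁻⁴))^(1/3)
  = 1.4 × 10⁸ m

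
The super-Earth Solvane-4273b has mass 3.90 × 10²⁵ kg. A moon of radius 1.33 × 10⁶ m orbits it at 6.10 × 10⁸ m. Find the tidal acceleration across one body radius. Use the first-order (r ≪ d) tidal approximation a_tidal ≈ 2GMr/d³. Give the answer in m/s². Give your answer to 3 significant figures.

3.05 × 10⁻⁵ m/s²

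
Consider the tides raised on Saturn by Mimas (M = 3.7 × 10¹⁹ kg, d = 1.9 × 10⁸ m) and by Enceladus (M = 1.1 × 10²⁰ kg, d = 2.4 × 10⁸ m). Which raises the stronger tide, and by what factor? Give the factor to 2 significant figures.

Enceladus, by a factor of ≈ 1.5

The tide-raising term goes as M/d³ (the gradient of a 1/d² field).
Mimas: (3.7 × 10¹⁹) / (1.9 × 10⁸)³ = 5.394 × 10⁻⁶
Enceladus: (1.1 × 10²⁰) / (2.4 × 10⁸)³ = 7.957 × 10⁻⁶
Ratio (larger/smaller) = 1.5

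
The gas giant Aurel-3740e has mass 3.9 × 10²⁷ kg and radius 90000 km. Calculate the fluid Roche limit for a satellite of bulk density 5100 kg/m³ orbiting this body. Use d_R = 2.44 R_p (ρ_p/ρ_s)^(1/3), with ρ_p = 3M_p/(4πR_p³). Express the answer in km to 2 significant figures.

1.4 × 10⁵ km

ρ_p = 3M_p/(4πR_p³) = 3 × (3.9 × 10²⁷) / (4π × (9.0 × 10⁷ m)³) = 1300 kg/m³
d_R = 2.44 × 90000 km × (1300/5100)^(1/3)
    = 1.4 × 10⁵ km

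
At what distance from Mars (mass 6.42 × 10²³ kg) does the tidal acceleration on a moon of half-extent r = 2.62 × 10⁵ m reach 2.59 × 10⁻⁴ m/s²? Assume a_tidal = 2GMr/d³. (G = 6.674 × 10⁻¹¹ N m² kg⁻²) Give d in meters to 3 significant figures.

4.43 × 10⁷ m

2GMr/d³ = a_tidal  ⇒  d = (2GMr / a_tidal)^(1/3)
d = (2 × 6.674×10⁻¹¹ × (6.42 × 10²³) × (2.62 × 10⁵) / (2.59 × 10⁻⁴))^(1/3)
  = 4.43 × 10⁷ m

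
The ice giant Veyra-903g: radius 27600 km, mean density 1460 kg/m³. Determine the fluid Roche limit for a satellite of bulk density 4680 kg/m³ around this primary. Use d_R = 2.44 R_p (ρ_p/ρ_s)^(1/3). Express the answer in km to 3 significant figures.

45700 km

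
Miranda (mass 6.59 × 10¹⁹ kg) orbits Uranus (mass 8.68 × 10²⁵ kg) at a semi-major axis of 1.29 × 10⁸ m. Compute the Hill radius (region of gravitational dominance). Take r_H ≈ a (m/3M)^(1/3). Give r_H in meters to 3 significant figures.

r_H ≈ a (m/3M)^(1/3)
    = (1.29 × 10⁸) × (6.59 × 10¹⁹ / (3 × 8.68 × 10²⁵))^(1/3)
    = 8.16 × 10⁵ m

8.16 × 10⁵ m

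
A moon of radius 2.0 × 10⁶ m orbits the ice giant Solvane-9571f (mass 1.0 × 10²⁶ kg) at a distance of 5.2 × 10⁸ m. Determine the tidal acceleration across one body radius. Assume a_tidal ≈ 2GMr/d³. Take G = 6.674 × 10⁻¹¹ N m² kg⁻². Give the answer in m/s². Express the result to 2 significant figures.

1.9 × 10⁻⁴ m/s²

Δa = 2GMr/d³
   = 2 × (6.674 × 10⁻¹¹) × (1.0 × 10²⁶) × (2.0 × 10⁶) / (5.2 × 10⁸)³
   = 1.9 × 10⁻⁴ m/s²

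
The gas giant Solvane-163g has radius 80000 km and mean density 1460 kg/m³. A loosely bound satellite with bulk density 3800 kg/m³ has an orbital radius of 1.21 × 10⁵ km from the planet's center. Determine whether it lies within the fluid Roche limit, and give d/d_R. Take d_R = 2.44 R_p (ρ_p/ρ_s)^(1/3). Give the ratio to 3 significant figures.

d_R = 2.44 × (80000 km) × (1460/3800)^(1/3) = 1.419 × 10⁵ km
d/d_R = (1.21 × 10⁵) / (1.419 × 10⁵) = 0.853
Since d/d_R < 1, the body is inside the Roche limit.

inside; d/d_R ≈ 0.853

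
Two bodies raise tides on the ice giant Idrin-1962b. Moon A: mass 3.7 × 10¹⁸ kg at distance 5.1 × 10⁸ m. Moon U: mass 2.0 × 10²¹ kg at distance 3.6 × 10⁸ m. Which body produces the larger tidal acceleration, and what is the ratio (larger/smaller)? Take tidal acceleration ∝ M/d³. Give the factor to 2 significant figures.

Moon U, by a factor of ≈ 1500

Compare M/d³ for the two perturbers:
Moon A: (3.7 × 10¹⁸) / (5.1 × 10⁸)³ = 2.789 × 10⁻⁸
Moon U: (2.0 × 10²¹) / (3.6 × 10⁸)³ = 4.287 × 10⁻⁵
Ratio (larger/smaller) = 1500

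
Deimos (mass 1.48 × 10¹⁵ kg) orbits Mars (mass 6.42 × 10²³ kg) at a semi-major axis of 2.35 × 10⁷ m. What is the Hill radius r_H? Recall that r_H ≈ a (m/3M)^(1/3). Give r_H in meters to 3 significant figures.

2.15 × 10⁴ m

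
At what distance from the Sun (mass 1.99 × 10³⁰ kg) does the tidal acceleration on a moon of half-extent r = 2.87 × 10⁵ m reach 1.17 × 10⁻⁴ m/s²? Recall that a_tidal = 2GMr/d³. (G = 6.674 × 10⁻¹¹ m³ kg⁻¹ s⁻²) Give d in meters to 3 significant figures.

8.67 × 10⁹ m

2GMr/d³ = a_tidal  ⇒  d = (2GMr / a_tidal)^(1/3)
d = (2 × 6.674×10⁻¹¹ × (1.99 × 10³⁰) × (2.87 × 10⁵) / (1.17 × 10⁻⁴))^(1/3)
  = 8.67 × 10⁹ m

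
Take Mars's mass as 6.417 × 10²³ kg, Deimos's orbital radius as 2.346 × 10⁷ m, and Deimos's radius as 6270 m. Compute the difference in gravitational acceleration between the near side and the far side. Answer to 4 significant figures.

8.319 × 10⁻⁵ m/s²

The field gradient is 2GM/d³; across the full diameter 2r the difference is 4GMr/d³.
Δg = 4GMr/d³
   = 4 × (6.674 × 10⁻¹¹) × (6.417 × 10²³) × (6270) / (2.346 × 10⁷)³
   = 8.319 × 10⁻⁵ m/s²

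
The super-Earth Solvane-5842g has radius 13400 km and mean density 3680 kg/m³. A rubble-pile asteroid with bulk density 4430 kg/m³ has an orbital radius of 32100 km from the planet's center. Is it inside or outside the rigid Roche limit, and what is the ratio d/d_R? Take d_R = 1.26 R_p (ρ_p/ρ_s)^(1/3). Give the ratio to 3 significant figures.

d_R = 1.26 × (13400 km) × (3680/4430)^(1/3) = 15870 km
d/d_R = (32100) / (15870) = 2.02
Since d/d_R > 1, the body is outside the Roche limit.

outside; d/d_R ≈ 2.02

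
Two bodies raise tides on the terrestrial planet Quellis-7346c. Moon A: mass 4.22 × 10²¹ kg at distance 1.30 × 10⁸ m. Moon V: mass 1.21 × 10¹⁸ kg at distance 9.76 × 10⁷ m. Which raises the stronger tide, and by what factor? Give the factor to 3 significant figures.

Moon A, by a factor of ≈ 1480

Tidal stretch scales as M/d³; compute that for each body.
Moon A: (4.22 × 10²¹) / (1.30 × 10⁸)³ = 1.921 × 10⁻³
Moon V: (1.21 × 10¹⁸) / (9.76 × 10⁷)³ = 1.301 × 10⁻⁶
Ratio (larger/smaller) = 1480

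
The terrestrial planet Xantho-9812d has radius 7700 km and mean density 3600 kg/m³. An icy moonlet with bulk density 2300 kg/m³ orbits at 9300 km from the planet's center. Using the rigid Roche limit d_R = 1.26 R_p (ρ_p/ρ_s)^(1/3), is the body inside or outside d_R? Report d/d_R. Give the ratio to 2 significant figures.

d_R = 1.26 × (7700 km) × (3600/2300)^(1/3) = 11260 km
d/d_R = (9300) / (11260) = 0.83
Since d/d_R < 1, the body is inside the Roche limit.

inside; d/d_R ≈ 0.83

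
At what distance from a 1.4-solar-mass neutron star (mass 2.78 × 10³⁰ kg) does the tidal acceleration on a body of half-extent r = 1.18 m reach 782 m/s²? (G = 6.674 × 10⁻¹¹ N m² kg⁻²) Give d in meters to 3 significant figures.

8.24 × 10⁵ m

2GMr/d³ = a_tidal  ⇒  d = (2GMr / a_tidal)^(1/3)
d = (2 × 6.674×10⁻¹¹ × (2.78 × 10³⁰) × (1.18) / (782))^(1/3)
  = 8.24 × 10⁵ m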